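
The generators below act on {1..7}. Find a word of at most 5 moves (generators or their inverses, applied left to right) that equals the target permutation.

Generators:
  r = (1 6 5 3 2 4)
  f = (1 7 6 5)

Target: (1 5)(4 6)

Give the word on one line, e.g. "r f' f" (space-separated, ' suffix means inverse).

r f r' f

  after r: (1 6 5 3 2 4)
  after f: (1 5 3 2 4 7 6)
  after r': (1 6 4 7)
  after f: (1 5)(4 6)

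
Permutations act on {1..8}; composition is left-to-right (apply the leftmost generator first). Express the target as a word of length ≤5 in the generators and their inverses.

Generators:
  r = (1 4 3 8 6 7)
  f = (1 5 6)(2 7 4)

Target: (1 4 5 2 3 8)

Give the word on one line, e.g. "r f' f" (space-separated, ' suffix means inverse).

f' r f

  after f': (1 6 5)(2 4 7)
  after r: (1 7 2 3 8 6 5 4)
  after f: (1 4 5 2 3 8)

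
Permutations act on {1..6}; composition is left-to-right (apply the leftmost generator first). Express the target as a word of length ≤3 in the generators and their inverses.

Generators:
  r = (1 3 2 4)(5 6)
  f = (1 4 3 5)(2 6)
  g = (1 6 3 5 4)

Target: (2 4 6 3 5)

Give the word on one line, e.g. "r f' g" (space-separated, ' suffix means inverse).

g' r

  after g': (1 4 5 3 6)
  after r: (2 4 6 3 5)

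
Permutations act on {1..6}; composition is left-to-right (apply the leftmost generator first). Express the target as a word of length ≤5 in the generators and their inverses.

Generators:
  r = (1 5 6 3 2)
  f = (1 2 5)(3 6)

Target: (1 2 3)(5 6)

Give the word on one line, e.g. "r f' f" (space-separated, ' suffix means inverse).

  after r: (1 5 6 3 2)
  after f: (3 5)
  after r': (1 2 3)(5 6)

r f r'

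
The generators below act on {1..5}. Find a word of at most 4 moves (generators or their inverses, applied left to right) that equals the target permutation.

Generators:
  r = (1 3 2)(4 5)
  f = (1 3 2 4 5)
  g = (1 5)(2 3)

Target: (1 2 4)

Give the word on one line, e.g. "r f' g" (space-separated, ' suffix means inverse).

f g

  after f: (1 3 2 4 5)
  after g: (1 2 4)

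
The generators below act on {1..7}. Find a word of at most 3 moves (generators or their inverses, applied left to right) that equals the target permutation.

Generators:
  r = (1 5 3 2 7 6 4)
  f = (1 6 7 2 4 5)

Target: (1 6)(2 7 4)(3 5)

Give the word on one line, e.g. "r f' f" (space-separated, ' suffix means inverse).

f' f' r'

  after f': (1 5 4 2 7 6)
  after f': (1 4 7)(2 6 5)
  after r': (1 6)(2 7 4)(3 5)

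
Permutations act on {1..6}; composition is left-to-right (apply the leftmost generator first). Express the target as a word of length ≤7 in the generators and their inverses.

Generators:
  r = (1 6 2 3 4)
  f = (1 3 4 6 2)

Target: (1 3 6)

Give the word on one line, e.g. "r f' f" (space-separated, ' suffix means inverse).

  after r: (1 6 2 3 4)
  after r: (1 2 4 6 3)
  after r: (1 3 6 4 2)
  after f: (1 4)(2 3)
  after r': (1 3 6)

r r r f r'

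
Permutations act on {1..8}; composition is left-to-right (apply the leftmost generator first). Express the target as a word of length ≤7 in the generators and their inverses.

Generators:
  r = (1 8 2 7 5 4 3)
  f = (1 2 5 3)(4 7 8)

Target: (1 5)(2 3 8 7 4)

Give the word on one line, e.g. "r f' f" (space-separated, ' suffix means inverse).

r r f' f' f'

  after r: (1 8 2 7 5 4 3)
  after r: (1 2 5 3 8 7 4)
  after f': (3 7 8 4)
  after f': (1 3 4 5 2)
  after f': (1 5)(2 3 8 7 4)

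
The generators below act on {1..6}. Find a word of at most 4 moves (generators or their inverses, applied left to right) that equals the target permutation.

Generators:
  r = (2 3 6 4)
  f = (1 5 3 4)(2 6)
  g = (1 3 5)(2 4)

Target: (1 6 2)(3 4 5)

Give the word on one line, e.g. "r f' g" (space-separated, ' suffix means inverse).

  after f: (1 5 3 4)(2 6)
  after r: (1 5 6 3 2 4)
  after f: (1 3 6 4 5 2)
  after r: (1 6 2)(3 4 5)

f r f r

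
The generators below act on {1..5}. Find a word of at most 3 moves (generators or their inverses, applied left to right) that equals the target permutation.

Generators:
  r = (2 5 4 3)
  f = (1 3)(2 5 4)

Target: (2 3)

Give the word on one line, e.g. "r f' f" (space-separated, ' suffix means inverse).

  after r': (2 3 4 5)
  after f': (1 3 5 4 2)
  after f': (2 3)

r' f' f'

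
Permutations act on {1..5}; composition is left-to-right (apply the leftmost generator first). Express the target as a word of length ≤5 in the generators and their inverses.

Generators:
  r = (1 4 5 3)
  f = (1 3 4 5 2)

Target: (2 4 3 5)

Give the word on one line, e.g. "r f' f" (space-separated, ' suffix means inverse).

f' f' r f'

  after f': (1 2 5 4 3)
  after f': (1 5 3 2 4)
  after r: (1 3 2 5)
  after f': (2 4 3 5)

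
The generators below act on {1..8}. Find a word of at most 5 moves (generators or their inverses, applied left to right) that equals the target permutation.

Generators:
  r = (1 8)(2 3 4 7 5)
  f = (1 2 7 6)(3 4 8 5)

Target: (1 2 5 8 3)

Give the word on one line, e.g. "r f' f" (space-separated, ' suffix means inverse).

f r' r' f'

  after f: (1 2 7 6)(3 4 8 5)
  after r': (1 5 2 4)(6 8 7)
  after r': (1 7 6)(2 3)(4 8)
  after f': (1 2 5 8 3)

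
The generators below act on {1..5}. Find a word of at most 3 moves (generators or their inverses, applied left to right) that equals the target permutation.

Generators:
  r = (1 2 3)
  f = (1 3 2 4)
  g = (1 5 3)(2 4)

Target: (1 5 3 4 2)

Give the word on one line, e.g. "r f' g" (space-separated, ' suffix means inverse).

  after f: (1 3 2 4)
  after g': (1 5)(3 4)
  after r': (1 5 3 4 2)

f g' r'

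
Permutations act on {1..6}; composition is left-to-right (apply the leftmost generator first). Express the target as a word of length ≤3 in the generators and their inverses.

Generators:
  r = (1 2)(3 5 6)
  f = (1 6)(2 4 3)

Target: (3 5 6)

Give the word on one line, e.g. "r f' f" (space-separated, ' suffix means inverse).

  after r': (1 2)(3 6 5)
  after r': (3 5 6)

r' r'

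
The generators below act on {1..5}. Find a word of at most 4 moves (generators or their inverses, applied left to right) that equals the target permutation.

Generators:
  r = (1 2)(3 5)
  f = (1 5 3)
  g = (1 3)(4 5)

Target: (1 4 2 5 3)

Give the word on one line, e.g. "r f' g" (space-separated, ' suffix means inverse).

  after g': (1 3)(4 5)
  after r': (1 5 4 3 2)
  after g': (1 4)(2 3)
  after r': (1 4 2 5 3)

g' r' g' r'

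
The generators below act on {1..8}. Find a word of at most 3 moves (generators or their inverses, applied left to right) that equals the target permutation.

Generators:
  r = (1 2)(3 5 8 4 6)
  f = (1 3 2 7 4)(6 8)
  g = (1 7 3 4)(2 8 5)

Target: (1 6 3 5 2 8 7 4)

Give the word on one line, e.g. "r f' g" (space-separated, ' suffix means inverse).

f' r g'

  after f': (1 4 7 2 3)(6 8)
  after r: (1 6 4 7)(2 5 8 3)
  after g': (1 6 3 5 2 8 7 4)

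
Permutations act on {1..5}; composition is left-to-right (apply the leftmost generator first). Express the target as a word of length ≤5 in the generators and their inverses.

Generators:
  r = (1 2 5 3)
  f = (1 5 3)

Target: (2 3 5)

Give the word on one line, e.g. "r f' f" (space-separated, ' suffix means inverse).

r f' r'

  after r: (1 2 5 3)
  after f': (1 2)
  after r': (2 3 5)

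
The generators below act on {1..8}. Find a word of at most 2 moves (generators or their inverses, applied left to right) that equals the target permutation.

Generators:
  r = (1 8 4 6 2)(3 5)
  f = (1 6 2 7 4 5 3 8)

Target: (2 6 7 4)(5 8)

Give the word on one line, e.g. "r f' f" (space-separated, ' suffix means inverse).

  after r: (1 8 4 6 2)(3 5)
  after f: (2 6 7 4)(5 8)

r f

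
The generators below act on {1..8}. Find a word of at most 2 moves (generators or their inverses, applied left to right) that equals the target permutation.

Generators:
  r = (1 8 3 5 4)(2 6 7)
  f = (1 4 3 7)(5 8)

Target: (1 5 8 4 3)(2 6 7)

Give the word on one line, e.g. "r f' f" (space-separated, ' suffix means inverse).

  after r': (1 4 5 3 8)(2 7 6)
  after r': (1 5 8 4 3)(2 6 7)

r' r'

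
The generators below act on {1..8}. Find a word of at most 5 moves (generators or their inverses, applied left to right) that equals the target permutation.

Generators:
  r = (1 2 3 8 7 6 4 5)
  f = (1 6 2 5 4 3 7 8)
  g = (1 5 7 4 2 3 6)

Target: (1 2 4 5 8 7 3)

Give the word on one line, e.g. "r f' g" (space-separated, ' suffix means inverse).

f f f f g

  after f: (1 6 2 5 4 3 7 8)
  after f: (1 2 4 7)(3 8 6 5)
  after f: (1 5 7 6 4 8 2 3)
  after f: (1 4)(2 7)(3 6)(5 8)
  after g: (1 2 4 5 8 7 3)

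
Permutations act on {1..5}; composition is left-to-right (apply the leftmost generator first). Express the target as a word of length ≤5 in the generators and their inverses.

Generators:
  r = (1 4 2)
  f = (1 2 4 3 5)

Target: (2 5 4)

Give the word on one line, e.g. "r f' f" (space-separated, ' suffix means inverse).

f r' f' r

  after f: (1 2 4 3 5)
  after r': (1 4 3 5 2)
  after f': (1 2 5)
  after r: (2 5 4)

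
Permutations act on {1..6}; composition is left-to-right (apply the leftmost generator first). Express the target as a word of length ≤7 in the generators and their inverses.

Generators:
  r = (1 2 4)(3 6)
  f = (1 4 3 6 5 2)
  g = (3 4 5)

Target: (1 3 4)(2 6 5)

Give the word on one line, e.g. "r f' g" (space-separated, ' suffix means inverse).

  after f': (1 2 5 6 3 4)
  after f': (1 5 3)(2 6 4)
  after g: (1 3)(2 6 5 4)
  after r: (1 6 5)(2 3)
  after r: (1 3 4)(2 6 5)

f' f' g r r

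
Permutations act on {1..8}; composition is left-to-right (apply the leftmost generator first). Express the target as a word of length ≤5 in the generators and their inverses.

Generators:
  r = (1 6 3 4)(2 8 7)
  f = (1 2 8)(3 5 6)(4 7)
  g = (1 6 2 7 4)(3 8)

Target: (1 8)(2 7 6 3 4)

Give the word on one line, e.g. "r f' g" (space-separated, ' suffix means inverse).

  after r': (1 4 3 6)(2 7 8)
  after g': (1 7 3)(4 8 6)
  after r': (1 8)(2 7 6 3 4)

r' g' r'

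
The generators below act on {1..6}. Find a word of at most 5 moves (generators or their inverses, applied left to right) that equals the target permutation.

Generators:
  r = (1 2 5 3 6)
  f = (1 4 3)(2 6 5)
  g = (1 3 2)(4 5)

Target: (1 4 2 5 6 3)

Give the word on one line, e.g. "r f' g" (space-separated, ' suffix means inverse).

g g f' g'

  after g: (1 3 2)(4 5)
  after g: (1 2 3)
  after f': (1 5 6 2 4)
  after g': (1 4 2 5 6 3)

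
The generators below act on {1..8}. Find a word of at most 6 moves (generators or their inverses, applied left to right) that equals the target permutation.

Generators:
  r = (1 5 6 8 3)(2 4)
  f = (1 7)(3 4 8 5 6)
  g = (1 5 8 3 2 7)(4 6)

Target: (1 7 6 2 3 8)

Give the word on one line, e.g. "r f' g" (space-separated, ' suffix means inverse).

g' r' f' f'

  after g': (1 7 2 3 8 5)(4 6)
  after r': (1 7 4 5 3 6 2 8)
  after f': (2 4 8 7 3 5 6)
  after f': (1 7 6 2 3 8)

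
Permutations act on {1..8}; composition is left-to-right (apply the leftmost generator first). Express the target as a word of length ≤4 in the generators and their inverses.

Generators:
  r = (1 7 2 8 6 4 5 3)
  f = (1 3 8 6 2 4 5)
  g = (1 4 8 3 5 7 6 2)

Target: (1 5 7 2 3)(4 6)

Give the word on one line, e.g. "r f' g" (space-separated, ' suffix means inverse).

  after g: (1 4 8 3 5 7 6 2)
  after f: (1 5 7 2 3)(4 6)

g f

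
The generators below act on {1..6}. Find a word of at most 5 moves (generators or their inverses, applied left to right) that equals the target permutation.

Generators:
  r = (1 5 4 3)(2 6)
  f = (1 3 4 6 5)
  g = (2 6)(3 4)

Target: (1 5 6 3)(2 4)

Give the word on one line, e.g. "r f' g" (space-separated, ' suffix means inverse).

  after r': (1 3 4 5)(2 6)
  after f': (2 4 6)
  after r': (1 3 4 2 5)
  after f': (2 6 4)
  after f': (1 5 6 3)(2 4)

r' f' r' f' f'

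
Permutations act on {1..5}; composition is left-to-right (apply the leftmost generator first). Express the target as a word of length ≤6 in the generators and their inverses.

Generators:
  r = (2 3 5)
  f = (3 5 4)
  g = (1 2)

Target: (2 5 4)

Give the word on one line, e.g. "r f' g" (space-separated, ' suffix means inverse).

  after f: (3 5 4)
  after f: (3 4 5)
  after r: (2 3 4)
  after f: (2 5 4)

f f r f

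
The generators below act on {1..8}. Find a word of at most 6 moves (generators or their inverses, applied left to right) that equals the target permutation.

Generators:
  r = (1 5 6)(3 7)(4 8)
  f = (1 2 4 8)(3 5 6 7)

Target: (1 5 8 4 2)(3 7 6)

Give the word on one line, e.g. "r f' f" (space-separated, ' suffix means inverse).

r r f f f

  after r: (1 5 6)(3 7)(4 8)
  after r: (1 6 5)
  after f: (1 7 3 5 2 4 8)
  after f: (1 3 6 7 5 4)(2 8)
  after f: (1 5 8 4 2)(3 7 6)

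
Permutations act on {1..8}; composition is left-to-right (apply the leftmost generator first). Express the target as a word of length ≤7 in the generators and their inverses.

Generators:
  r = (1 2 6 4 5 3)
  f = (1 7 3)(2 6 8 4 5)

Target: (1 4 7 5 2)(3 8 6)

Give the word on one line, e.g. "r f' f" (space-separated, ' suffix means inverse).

  after r': (1 3 5 4 6 2)
  after r': (1 5 6)(2 3 4)
  after r': (1 4)(2 5)(3 6)
  after f: (1 5 6)(3 8 4 7)
  after r': (1 4 7 5 2)(3 8 6)

r' r' r' f r'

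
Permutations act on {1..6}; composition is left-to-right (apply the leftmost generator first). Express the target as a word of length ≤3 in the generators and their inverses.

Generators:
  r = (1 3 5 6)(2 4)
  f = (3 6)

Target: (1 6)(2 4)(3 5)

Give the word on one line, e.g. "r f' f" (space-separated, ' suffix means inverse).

r f

  after r: (1 3 5 6)(2 4)
  after f: (1 6)(2 4)(3 5)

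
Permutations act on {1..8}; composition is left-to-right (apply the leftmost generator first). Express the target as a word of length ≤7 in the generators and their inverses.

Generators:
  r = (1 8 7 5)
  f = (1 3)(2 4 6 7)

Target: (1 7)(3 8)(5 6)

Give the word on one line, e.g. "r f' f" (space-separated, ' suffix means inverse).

f r' f' r r

  after f: (1 3)(2 4 6 7)
  after r': (1 3 5 7 2 4 6 8)
  after f': (3 5 6 8)
  after r: (1 8 3)(5 6 7)
  after r: (1 7)(3 8)(5 6)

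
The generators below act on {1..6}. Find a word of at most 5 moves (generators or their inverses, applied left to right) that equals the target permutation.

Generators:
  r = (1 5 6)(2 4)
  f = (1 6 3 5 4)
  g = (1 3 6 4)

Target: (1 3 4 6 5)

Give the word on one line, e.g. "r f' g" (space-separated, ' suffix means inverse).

g f' g'

  after g: (1 3 6 4)
  after f': (1 6 5 3)
  after g': (1 3 4 6 5)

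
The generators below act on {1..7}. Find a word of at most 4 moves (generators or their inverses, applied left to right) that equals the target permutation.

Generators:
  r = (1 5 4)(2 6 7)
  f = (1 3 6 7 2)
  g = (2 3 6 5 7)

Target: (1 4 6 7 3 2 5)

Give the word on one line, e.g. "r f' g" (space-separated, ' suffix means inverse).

r' g'

  after r': (1 4 5)(2 7 6)
  after g': (1 4 6 7 3 2 5)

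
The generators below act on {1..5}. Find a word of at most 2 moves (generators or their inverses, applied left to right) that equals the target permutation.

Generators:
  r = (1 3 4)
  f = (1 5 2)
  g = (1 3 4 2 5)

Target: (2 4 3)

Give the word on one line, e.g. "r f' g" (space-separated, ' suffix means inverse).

g' f'

  after g': (1 5 2 4 3)
  after f': (2 4 3)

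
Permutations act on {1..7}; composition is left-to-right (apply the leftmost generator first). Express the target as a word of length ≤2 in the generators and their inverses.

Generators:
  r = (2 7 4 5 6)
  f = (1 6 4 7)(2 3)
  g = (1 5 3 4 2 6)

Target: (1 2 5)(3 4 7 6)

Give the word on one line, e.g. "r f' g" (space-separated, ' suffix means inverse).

  after f: (1 6 4 7)(2 3)
  after g': (1 2 5)(3 4 7 6)

f g'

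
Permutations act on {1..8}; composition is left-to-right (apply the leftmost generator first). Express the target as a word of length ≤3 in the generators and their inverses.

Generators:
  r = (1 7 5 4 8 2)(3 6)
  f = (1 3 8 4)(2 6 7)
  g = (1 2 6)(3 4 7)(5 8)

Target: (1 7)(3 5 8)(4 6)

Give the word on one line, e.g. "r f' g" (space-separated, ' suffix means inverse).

  after f: (1 3 8 4)(2 6 7)
  after g': (1 7)(3 5 8)(4 6)

f g'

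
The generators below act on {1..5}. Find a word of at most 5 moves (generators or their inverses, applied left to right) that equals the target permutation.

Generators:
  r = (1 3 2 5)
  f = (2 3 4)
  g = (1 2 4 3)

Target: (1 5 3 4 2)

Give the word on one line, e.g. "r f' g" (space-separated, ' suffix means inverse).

  after r: (1 3 2 5)
  after f': (1 2 5)(3 4)
  after r: (1 5 3 4 2)

r f' r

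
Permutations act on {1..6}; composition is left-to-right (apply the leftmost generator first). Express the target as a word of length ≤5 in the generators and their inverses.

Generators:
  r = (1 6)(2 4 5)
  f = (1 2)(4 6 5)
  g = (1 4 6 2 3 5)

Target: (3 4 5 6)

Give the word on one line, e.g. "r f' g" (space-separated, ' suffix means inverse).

r f g f' f'

  after r: (1 6)(2 4 5)
  after f: (1 5)(2 6)
  after g: (3 5 4 6)
  after f': (1 2)(3 6)
  after f': (3 4 5 6)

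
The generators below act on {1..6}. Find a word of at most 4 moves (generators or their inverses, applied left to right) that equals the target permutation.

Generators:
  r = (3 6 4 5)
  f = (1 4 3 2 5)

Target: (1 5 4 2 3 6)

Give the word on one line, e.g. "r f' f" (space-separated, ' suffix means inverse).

  after f': (1 5 2 3 4)
  after r': (1 4)(2 5)(3 6)
  after f': (3 6 4 5)
  after f': (1 5 4 2 3 6)

f' r' f' f'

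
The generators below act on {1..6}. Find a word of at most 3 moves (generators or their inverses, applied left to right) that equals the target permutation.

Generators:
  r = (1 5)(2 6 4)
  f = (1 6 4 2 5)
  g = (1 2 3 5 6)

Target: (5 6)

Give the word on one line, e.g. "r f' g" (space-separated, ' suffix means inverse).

  after f': (1 5 2 4 6)
  after r: (5 6)

f' r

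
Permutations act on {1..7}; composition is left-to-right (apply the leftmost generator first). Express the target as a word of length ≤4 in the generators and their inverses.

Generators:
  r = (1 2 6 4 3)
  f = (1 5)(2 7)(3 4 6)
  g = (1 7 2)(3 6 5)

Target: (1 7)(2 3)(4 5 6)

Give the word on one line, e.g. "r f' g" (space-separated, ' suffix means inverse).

  after r: (1 2 6 4 3)
  after g: (2 5 3 7)(4 6)
  after g: (1 7)(2 3)(4 5 6)

r g g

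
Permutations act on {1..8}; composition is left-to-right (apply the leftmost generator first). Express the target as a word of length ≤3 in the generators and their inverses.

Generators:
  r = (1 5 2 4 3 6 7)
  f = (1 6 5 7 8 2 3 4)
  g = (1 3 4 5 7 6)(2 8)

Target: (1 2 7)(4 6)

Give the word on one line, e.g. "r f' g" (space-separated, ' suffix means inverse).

  after g: (1 3 4 5 7 6)(2 8)
  after f': (1 2 7)(4 6)

g f'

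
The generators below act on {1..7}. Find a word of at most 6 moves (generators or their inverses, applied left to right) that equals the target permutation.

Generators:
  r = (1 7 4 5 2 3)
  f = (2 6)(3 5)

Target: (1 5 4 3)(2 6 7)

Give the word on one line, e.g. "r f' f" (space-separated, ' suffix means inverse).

  after f: (2 6)(3 5)
  after r: (1 7 4 5)(2 6 3)
  after r: (1 4 2 6)(5 7)
  after r: (1 5 4 3)(2 6 7)

f r r r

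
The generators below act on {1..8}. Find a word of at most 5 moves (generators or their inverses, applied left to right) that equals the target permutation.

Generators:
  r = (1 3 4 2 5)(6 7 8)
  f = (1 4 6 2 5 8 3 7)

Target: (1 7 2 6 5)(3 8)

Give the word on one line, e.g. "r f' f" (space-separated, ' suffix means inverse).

f' r' r' r'

  after f': (1 7 3 8 5 2 6 4)
  after r': (1 6 3 7)(2 8)(4 5)
  after r': (1 8 4 2 7 5 3 6)
  after r': (1 7 2 6 5)(3 8)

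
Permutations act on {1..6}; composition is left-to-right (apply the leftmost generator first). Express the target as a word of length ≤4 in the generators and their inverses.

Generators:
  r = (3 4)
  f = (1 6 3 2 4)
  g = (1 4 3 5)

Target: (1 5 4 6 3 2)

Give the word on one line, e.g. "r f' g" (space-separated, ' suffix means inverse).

  after r': (3 4)
  after f': (1 4 6)(2 3)
  after g: (1 3 2 5)(4 6)
  after g: (1 5 4 6 3 2)

r' f' g g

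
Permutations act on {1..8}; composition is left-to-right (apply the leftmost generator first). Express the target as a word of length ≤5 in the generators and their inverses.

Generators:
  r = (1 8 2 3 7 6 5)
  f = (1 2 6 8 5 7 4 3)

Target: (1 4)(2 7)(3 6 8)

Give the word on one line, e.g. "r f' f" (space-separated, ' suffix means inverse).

f' f' r

  after f': (1 3 4 7 5 8 6 2)
  after f': (1 4 5 6)(2 3 7 8)
  after r: (1 4)(2 7)(3 6 8)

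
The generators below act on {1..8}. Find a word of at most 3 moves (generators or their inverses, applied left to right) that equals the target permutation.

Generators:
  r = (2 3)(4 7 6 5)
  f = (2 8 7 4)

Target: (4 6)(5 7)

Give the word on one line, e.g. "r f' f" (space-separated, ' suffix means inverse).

r r

  after r: (2 3)(4 7 6 5)
  after r: (4 6)(5 7)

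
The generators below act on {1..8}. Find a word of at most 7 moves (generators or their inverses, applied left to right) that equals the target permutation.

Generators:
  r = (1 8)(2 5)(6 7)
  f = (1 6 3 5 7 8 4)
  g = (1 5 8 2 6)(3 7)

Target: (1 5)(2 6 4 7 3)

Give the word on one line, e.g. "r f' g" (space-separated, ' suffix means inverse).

r' g' f g f

  after r': (1 8)(2 5)(6 7)
  after g': (1 5 8 6 3 7 2)
  after f: (1 7 2 6 5 4)(3 8)
  after g: (1 3 2)(4 5)(6 8 7)
  after f: (1 5)(2 6 4 7 3)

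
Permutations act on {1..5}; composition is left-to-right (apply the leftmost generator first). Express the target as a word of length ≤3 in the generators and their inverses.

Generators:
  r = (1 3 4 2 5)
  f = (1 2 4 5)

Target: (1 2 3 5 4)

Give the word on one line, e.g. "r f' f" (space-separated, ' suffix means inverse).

  after r': (1 5 2 4 3)
  after r': (1 2 3 5 4)

r' r'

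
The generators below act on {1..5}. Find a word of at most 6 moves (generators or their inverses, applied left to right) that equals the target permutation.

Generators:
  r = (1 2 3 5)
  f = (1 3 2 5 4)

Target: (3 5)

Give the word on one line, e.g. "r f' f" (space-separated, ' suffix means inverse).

  after f: (1 3 2 5 4)
  after r: (1 5 4 2)
  after f': (1 2 4 3)
  after f': (1 3 4)(2 5)
  after f': (3 5)

f r f' f' f'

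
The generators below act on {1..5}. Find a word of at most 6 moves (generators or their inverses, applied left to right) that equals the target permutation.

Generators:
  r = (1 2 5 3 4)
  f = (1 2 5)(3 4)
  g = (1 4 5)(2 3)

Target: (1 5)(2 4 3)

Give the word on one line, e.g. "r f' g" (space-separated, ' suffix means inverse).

r' g' r r

  after r': (1 4 3 5 2)
  after g': (2 5 3 4)
  after r: (1 2 3)(4 5)
  after r: (1 5)(2 4 3)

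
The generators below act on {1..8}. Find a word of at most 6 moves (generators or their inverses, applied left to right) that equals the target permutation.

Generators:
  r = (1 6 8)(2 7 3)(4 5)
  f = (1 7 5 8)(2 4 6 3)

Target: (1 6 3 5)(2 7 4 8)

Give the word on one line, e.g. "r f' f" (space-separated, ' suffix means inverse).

  after r: (1 6 8)(2 7 3)(4 5)
  after r: (1 8 6)(2 3 7)
  after f: (3 5 8)(4 6 7)
  after r': (1 8 7 5 6 2 3 4)
  after r': (1 6 3 5)(2 7 4 8)

r r f r' r'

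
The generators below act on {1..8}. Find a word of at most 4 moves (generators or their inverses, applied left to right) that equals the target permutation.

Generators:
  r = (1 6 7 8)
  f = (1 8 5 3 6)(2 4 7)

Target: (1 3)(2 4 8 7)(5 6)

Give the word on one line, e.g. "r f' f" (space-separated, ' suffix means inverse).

f' f' r

  after f': (1 6 3 5 8)(2 7 4)
  after f': (1 3 8 6 5)(2 4 7)
  after r: (1 3)(2 4 8 7)(5 6)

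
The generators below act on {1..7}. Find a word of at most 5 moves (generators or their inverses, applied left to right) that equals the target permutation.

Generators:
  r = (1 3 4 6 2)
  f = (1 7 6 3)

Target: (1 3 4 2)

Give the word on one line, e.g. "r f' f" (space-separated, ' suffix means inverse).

  after f': (1 3 6 7)
  after f': (1 6)(3 7)
  after r': (1 4 3 7)(2 6)
  after f: (1 4)(2 3 6)
  after r': (1 3 4 2)

f' f' r' f r'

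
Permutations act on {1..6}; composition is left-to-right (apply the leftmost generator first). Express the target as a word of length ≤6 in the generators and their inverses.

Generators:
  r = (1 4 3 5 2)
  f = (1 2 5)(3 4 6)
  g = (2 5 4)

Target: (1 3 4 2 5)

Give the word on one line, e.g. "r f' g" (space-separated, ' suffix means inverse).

  after r': (1 2 5 3 4)
  after r': (1 5 4 2 3)
  after r': (1 3 2 4 5)
  after g': (1 3 4 2 5)

r' r' r' g'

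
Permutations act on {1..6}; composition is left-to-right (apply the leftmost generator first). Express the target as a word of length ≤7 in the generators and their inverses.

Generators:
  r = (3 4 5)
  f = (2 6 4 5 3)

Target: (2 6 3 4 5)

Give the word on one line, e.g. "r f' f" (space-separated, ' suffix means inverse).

r' f' r' r' f'

  after r': (3 5 4)
  after f': (2 3 4 5 6)
  after r': (2 5 6)
  after r': (2 4 3 5 6)
  after f': (2 6 3 4 5)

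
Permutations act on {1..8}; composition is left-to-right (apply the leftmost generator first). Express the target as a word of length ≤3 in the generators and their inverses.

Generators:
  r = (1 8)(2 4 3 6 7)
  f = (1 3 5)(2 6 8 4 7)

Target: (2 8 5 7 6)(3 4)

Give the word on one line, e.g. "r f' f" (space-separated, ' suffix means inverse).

  after f': (1 5 3)(2 7 4 8 6)
  after r': (1 5 4)(2 6 7)(3 8)
  after f: (2 8 5 7 6)(3 4)

f' r' f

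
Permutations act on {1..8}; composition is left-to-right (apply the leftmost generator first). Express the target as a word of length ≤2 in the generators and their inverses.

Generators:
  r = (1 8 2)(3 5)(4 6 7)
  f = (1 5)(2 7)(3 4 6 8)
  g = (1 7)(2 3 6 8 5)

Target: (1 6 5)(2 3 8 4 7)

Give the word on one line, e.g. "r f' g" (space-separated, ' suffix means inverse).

  after g': (1 7)(2 5 8 6 3)
  after r': (1 6 5)(2 3 8 4 7)

g' r'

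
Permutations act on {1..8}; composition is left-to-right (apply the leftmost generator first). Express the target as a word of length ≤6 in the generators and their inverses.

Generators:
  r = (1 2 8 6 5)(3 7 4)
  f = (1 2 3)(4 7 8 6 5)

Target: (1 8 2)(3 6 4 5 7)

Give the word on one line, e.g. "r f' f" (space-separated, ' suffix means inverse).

r' f f f

  after r': (1 5 6 8 2)(3 4 7)
  after f: (1 4 8 3 7)
  after f: (1 7 2 3 8)(4 6 5)
  after f: (1 8 2)(3 6 4 5 7)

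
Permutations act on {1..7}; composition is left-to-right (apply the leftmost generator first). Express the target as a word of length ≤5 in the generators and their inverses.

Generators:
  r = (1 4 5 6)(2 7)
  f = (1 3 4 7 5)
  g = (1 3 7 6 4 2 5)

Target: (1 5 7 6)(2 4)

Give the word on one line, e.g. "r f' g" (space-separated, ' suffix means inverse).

  after g: (1 3 7 6 4 2 5)
  after f': (2 7 6 3 4)
  after f': (1 5 7 6)(2 4)

g f' f'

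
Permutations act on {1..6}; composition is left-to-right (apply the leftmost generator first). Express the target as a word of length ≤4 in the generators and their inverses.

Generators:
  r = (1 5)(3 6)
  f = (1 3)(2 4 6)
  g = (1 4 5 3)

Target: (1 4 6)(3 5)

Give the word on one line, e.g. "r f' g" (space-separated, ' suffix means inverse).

g g r' g

  after g: (1 4 5 3)
  after g: (1 5)(3 4)
  after r': (3 4 6)
  after g: (1 4 6)(3 5)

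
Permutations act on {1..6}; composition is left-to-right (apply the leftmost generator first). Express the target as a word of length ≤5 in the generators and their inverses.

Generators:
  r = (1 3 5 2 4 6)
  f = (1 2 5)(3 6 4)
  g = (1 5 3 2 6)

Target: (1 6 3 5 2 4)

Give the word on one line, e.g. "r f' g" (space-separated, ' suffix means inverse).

r' g' g' f

  after r': (1 6 4 2 5 3)
  after g': (1 2)(3 6 4)
  after g': (1 3 2 6 4 5)
  after f: (1 6 3 5 2 4)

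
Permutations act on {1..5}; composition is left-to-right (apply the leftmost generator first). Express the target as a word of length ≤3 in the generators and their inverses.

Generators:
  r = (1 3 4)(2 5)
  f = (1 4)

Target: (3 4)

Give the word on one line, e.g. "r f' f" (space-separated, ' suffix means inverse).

r f' r'

  after r: (1 3 4)(2 5)
  after f': (1 3)(2 5)
  after r': (3 4)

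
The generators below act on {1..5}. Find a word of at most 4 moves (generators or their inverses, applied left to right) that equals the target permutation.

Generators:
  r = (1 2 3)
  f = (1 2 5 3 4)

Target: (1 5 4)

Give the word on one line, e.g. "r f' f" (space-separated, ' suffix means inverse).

f r f'

  after f: (1 2 5 3 4)
  after r: (1 3 4 2 5)
  after f': (1 5 4)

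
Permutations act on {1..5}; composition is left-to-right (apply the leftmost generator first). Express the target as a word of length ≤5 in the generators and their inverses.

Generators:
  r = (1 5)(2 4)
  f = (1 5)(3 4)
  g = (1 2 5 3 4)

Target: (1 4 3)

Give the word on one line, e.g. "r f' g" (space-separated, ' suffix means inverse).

  after r': (1 5)(2 4)
  after f': (2 3 4)
  after g': (1 4)(2 5)
  after g': (1 3 5)
  after f: (1 4 3)

r' f' g' g' f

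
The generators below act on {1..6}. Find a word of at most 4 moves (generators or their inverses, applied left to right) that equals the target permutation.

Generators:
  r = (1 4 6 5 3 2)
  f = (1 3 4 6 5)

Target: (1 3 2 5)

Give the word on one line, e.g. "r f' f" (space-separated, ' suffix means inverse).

  after r: (1 4 6 5 3 2)
  after f': (1 3 2 5)

r f'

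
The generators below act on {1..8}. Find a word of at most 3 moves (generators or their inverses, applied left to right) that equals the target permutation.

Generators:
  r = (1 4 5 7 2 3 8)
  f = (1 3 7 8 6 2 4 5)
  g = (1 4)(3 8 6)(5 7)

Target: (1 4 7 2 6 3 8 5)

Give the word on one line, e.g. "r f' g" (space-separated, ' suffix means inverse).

f' r'

  after f': (1 5 4 2 6 8 7 3)
  after r': (1 4 7 2 6 3 8 5)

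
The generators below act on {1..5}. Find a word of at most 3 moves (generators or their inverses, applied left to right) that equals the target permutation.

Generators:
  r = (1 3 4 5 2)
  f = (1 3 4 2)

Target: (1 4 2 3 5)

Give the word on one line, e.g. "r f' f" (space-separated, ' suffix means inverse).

  after r': (1 2 5 4 3)
  after r': (1 5 3 2 4)
  after r': (1 4 2 3 5)

r' r' r'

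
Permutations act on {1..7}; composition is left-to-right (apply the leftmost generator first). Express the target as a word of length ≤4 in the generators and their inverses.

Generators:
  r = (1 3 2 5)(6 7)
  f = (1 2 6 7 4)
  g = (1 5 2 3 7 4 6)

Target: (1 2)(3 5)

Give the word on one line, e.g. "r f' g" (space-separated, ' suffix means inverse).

r r

  after r: (1 3 2 5)(6 7)
  after r: (1 2)(3 5)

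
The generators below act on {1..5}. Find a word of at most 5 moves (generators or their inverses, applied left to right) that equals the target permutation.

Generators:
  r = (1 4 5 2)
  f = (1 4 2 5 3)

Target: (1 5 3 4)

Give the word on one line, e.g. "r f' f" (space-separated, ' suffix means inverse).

  after r': (1 2 5 4)
  after r': (1 5)(2 4)
  after f': (1 2)(3 5)
  after r': (1 5 3 4)

r' r' f' r'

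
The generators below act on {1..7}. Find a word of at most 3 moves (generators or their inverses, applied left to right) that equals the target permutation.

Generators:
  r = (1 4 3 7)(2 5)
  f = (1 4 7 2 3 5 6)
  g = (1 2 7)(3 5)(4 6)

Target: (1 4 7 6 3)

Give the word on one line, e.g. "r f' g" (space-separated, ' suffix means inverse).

  after f': (1 6 5 3 2 7 4)
  after g': (1 4 7 6 3)

f' g'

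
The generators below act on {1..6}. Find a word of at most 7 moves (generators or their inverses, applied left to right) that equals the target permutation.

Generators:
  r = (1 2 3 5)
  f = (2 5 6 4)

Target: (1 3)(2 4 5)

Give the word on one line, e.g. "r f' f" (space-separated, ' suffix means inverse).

f' f' r r f

  after f': (2 4 6 5)
  after f': (2 6)(4 5)
  after r: (1 2 6 3 5 4)
  after r: (1 3)(2 6 5 4)
  after f: (1 3)(2 4 5)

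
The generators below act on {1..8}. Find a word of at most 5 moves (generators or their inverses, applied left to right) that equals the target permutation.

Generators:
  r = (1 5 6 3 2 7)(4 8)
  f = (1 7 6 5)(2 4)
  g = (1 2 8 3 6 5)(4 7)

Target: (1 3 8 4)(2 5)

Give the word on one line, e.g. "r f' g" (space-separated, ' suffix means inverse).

f' f' g' f'

  after f': (1 5 6 7)(2 4)
  after f': (1 6)(5 7)
  after g': (1 3 8 2)(4 7 6 5)
  after f': (1 3 8 4)(2 5)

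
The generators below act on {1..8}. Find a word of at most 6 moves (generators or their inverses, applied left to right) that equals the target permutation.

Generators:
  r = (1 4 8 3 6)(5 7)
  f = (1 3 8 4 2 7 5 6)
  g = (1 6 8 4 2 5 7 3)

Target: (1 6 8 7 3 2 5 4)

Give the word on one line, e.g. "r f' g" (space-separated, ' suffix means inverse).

r r g f' g'

  after r: (1 4 8 3 6)(5 7)
  after r: (1 8 6 4 3)
  after g: (1 4)(2 5 7 3 6)
  after f': (1 8 3 5 2 7)(4 6)
  after g': (1 6 8 7 3 2 5 4)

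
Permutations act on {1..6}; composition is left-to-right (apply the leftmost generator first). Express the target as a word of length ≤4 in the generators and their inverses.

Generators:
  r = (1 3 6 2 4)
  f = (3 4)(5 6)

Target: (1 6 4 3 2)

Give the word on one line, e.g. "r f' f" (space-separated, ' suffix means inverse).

r r

  after r: (1 3 6 2 4)
  after r: (1 6 4 3 2)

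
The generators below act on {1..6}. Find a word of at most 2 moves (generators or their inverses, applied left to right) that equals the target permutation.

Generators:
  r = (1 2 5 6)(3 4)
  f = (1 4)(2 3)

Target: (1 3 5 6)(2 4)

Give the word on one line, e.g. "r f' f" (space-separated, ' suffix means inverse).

f r

  after f: (1 4)(2 3)
  after r: (1 3 5 6)(2 4)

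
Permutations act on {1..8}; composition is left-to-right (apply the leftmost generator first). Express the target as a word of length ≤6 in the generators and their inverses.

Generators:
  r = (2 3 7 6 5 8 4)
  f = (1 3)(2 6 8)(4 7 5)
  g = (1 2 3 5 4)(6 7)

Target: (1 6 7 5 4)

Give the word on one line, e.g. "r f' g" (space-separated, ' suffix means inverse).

  after r: (2 3 7 6 5 8 4)
  after f': (1 3 4 8 5 6 7 2)
  after r: (1 7 3 2)
  after g: (1 6 7 5 4)

r f' r g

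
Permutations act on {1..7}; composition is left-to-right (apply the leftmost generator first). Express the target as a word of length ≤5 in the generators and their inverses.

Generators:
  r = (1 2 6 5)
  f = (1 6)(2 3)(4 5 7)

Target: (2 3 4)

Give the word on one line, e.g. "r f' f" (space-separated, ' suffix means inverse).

  after f: (1 6)(2 3)(4 5 7)
  after r': (1 2 3)(4 6 5 7)
  after r': (2 3 5 7 4)
  after f: (1 6)(3 7 5 4)
  after f: (2 3 4)

f r' r' f f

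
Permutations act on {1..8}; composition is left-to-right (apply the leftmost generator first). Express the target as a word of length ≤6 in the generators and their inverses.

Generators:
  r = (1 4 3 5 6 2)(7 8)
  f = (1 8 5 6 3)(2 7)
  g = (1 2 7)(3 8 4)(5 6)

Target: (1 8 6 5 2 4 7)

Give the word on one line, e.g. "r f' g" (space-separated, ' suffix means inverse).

  after g': (1 7 2)(3 4 8)(5 6)
  after r: (1 8 5 2 4 7)
  after g': (1 3 4 2 8 6 5)
  after g': (1 4)(2 3 8 5 7)
  after g': (1 8 6 5 2 4 7)

g' r g' g' g'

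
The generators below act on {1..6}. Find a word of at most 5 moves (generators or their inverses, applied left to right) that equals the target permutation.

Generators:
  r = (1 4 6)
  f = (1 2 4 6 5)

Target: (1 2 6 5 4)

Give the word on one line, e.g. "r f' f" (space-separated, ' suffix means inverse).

  after r: (1 4 6)
  after f': (1 2)(5 6)
  after r': (1 2 6 5 4)

r f' r'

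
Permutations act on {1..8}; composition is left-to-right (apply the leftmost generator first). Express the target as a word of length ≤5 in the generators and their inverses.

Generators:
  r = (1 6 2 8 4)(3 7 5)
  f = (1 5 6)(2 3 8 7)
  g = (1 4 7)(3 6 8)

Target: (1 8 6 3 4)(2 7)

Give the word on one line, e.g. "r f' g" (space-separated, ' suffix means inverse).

g' g' r' g f

  after g': (1 7 4)(3 8 6)
  after g': (1 4 7)(3 6 8)
  after r': (1 8 5 7 4 3)(2 6)
  after g: (1 3 4 6 2 8 5)
  after f: (1 8 6 3 4)(2 7)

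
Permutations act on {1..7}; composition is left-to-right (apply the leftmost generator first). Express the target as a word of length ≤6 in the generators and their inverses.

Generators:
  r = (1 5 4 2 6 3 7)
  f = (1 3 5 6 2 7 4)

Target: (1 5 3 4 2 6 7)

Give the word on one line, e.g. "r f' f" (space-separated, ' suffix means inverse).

  after f: (1 3 5 6 2 7 4)
  after r: (1 7 2)(3 4 5)
  after f': (1 2 4 3 7 6 5)
  after r: (1 6 4 7 3)
  after f': (1 5 3 4 2 6 7)

f r f' r f'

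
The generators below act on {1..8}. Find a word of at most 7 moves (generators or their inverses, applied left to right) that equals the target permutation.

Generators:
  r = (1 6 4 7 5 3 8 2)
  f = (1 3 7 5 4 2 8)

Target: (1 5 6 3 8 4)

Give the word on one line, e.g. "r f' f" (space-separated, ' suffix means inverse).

r' r' r' f f

  after r': (1 2 8 3 5 7 4 6)
  after r': (1 8 5 4)(2 3 7 6)
  after r': (1 3 4 2 5 6 8 7)
  after f: (1 7 3 2 4 8 5 6)
  after f: (1 5 6 3 8 4)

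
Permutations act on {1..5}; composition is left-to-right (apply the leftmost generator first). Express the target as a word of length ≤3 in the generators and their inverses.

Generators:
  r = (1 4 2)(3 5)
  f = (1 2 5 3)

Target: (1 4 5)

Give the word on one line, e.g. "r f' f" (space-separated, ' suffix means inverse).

r f

  after r: (1 4 2)(3 5)
  after f: (1 4 5)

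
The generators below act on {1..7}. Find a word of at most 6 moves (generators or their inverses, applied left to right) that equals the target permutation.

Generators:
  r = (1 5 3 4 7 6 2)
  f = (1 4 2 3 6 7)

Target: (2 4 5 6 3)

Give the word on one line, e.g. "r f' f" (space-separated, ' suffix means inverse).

r' r' f f

  after r': (1 2 6 7 4 3 5)
  after r': (1 6 4 5 2 7 3)
  after f: (1 7 6 2)(3 4 5)
  after f: (2 4 5 6 3)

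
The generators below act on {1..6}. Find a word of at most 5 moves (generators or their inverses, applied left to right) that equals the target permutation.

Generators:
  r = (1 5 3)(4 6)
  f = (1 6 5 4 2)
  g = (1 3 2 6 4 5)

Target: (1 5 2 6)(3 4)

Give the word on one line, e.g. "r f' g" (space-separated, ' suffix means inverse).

r' f' r'

  after r': (1 3 5)(4 6)
  after f': (1 3 6 5 2 4)
  after r': (1 5 2 6)(3 4)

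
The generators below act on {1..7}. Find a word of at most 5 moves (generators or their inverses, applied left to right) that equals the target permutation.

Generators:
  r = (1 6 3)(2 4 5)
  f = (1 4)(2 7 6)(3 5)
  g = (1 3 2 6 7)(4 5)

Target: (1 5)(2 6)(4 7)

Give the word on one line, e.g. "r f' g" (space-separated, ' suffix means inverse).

r' g' r r f'

  after r': (1 3 6)(2 5 4)
  after g': (2 4 3)(6 7)
  after r: (1 6 7 3 4)(2 5)
  after r: (1 3 5 4 6 7)
  after f': (1 5)(2 6)(4 7)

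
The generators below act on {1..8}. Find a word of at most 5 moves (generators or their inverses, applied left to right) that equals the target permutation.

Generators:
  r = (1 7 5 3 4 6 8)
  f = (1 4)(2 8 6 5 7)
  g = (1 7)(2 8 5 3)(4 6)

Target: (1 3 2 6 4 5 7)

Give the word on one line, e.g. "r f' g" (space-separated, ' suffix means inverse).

g' r g

  after g': (1 7)(2 3 5 8)(4 6)
  after r: (1 5)(2 4 8)
  after g: (1 3 2 6 4 5 7)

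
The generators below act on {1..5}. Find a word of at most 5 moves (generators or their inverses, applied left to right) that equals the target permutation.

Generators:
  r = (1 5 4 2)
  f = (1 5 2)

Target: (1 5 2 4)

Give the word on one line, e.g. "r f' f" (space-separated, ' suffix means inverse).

r' f f

  after r': (1 2 4 5)
  after f: (2 4)
  after f: (1 5 2 4)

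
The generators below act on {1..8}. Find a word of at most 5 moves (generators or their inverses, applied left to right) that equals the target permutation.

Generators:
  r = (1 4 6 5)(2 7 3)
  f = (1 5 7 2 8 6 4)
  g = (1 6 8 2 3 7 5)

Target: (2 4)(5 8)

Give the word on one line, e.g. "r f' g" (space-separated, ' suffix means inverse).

  after f: (1 5 7 2 8 6 4)
  after r': (1 6)(2 8 4 5)(3 7)
  after f: (1 4 7 3 2 6 5 8)
  after r': (2 4)(5 8)

f r' f r'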